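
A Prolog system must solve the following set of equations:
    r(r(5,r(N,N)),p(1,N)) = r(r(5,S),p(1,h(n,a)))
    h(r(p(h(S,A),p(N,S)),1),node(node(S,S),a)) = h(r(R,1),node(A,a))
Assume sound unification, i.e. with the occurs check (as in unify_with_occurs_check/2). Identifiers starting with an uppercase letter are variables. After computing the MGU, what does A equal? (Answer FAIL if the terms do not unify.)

Decompose r/2: r(5,r(N,N)) = r(5,S),  p(1,N) = p(1,h(n,a)).
Decompose r/2: 5 = 5,  r(N,N) = S.
Delete trivial equation 5 = 5.
Bind S := r(N,N); substituting into the one remaining equation that mentions S gives: h(r(p(h(r(N,N),A),p(N,r(N,N))),1),node(node(r(N,N),r(N,N)),a)) = h(r(R,1),node(A,a)).
Decompose p/2: 1 = 1,  N = h(n,a).
Delete trivial equation 1 = 1.
Bind N := h(n,a); substituting into the remaining equation gives: h(r(p(h(r(h(n,a),h(n,a)),A),p(h(n,a),r(h(n,a),h(n,a)))),1),node(node(r(h(n,a),h(n,a)),r(h(n,a),h(n,a))),a)) = h(r(R,1),node(A,a)). Substituting into the earlier binding gives S := r(h(n,a),h(n,a)).
Decompose h/2: r(p(h(r(h(n,a),h(n,a)),A),p(h(n,a),r(h(n,a),h(n,a)))),1) = r(R,1),  node(node(r(h(n,a),h(n,a)),r(h(n,a),h(n,a))),a) = node(A,a).
Decompose r/2: p(h(r(h(n,a),h(n,a)),A),p(h(n,a),r(h(n,a),h(n,a)))) = R,  1 = 1.
Bind R := p(h(r(h(n,a),h(n,a)),A),p(h(n,a),r(h(n,a),h(n,a)))); no other remaining equation mentions R.
Delete trivial equation 1 = 1.
Decompose node/2: node(r(h(n,a),h(n,a)),r(h(n,a),h(n,a))) = A,  a = a.
Bind A := node(r(h(n,a),h(n,a)),r(h(n,a),h(n,a))); no other remaining equation mentions A. Substituting into the earlier binding gives R := p(h(r(h(n,a),h(n,a)),node(r(h(n,a),h(n,a)),r(h(n,a),h(n,a)))),p(h(n,a),r(h(n,a),h(n,a)))).
Delete trivial equation a = a.
MGU = { S ↦ r(h(n,a),h(n,a)), N ↦ h(n,a), R ↦ p(h(r(h(n,a),h(n,a)),node(r(h(n,a),h(n,a)),r(h(n,a),h(n,a)))),p(h(n,a),r(h(n,a),h(n,a)))), A ↦ node(r(h(n,a),h(n,a)),r(h(n,a),h(n,a))) }, so A ↦ node(r(h(n,a),h(n,a)),r(h(n,a),h(n,a))).

node(r(h(n,a),h(n,a)),r(h(n,a),h(n,a)))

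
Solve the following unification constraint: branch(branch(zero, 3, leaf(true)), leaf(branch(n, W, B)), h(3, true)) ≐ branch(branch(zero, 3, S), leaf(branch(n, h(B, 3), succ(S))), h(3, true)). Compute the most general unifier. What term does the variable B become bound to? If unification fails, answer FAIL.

succ(leaf(true))

Decompose branch/3: branch(zero, 3, leaf(true)) ≐ branch(zero, 3, S),  leaf(branch(n, W, B)) ≐ leaf(branch(n, h(B, 3), succ(S))),  h(3, true) ≐ h(3, true).
Decompose branch/3: zero ≐ zero,  3 ≐ 3,  leaf(true) ≐ S.
Delete trivial equation zero ≐ zero.
Delete trivial equation 3 ≐ 3.
Bind S := leaf(true); substituting into the one remaining equation that mentions S gives: leaf(branch(n, W, B)) ≐ leaf(branch(n, h(B, 3), succ(leaf(true)))).
Decompose leaf/1: branch(n, W, B) ≐ branch(n, h(B, 3), succ(leaf(true))).
Decompose branch/3: n ≐ n,  W ≐ h(B, 3),  B ≐ succ(leaf(true)).
Delete trivial equation n ≐ n.
Bind W := h(B, 3); no other remaining equation mentions W.
Bind B := succ(leaf(true)); no other remaining equation mentions B. Substituting into the earlier binding gives W := h(succ(leaf(true)), 3).
Delete trivial equation h(3, true) ≐ h(3, true).
MGU = { S ↦ leaf(true), W ↦ h(succ(leaf(true)), 3), B ↦ succ(leaf(true)) }, so B ↦ succ(leaf(true)).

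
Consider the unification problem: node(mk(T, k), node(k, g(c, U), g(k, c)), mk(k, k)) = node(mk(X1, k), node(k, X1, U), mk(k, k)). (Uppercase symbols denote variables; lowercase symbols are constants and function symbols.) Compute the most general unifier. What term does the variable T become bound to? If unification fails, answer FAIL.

g(c, g(k, c))

Decompose node/3: mk(T, k) = mk(X1, k),  node(k, g(c, U), g(k, c)) = node(k, X1, U),  mk(k, k) = mk(k, k).
Decompose mk/2: T = X1,  k = k.
Bind T := X1; no other remaining equation mentions T.
Delete trivial equation k = k.
Decompose node/3: k = k,  g(c, U) = X1,  g(k, c) = U.
Delete trivial equation k = k.
Bind X1 := g(c, U); no other remaining equation mentions X1. Substituting into the earlier binding gives T := g(c, U).
Bind U := g(k, c); no other remaining equation mentions U. Substituting into the earlier bindings gives T := g(c, g(k, c)), X1 := g(c, g(k, c)).
Delete trivial equation mk(k, k) = mk(k, k).
MGU = { T := g(c, g(k, c)), X1 := g(c, g(k, c)), U := g(k, c) }, so T := g(c, g(k, c)).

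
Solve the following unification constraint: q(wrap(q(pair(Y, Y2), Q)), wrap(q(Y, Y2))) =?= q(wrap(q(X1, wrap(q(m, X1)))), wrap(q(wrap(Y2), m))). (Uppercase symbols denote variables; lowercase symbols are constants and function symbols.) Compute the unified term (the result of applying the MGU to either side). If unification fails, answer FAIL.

q(wrap(q(pair(wrap(m), m), wrap(q(m, pair(wrap(m), m))))), wrap(q(wrap(m), m)))

Decompose q/2: wrap(q(pair(Y, Y2), Q)) =?= wrap(q(X1, wrap(q(m, X1)))),  wrap(q(Y, Y2)) =?= wrap(q(wrap(Y2), m)).
Decompose wrap/1: q(pair(Y, Y2), Q) =?= q(X1, wrap(q(m, X1))).
Decompose q/2: pair(Y, Y2) =?= X1,  Q =?= wrap(q(m, X1)).
Bind X1 := pair(Y, Y2); substituting into the one remaining equation that mentions X1 gives: Q =?= wrap(q(m, pair(Y, Y2))).
Bind Q := wrap(q(m, pair(Y, Y2))); no other remaining equation mentions Q.
Decompose wrap/1: q(Y, Y2) =?= q(wrap(Y2), m).
Decompose q/2: Y =?= wrap(Y2),  Y2 =?= m.
Bind Y := wrap(Y2); no other remaining equation mentions Y. Substituting into the earlier bindings gives X1 := pair(wrap(Y2), Y2), Q := wrap(q(m, pair(wrap(Y2), Y2))).
Bind Y2 := m. Substituting into the earlier bindings gives X1 := pair(wrap(m), m), Q := wrap(q(m, pair(wrap(m), m))), Y := wrap(m).
Applying the MGU to either side gives q(wrap(q(pair(wrap(m), m), wrap(q(m, pair(wrap(m), m))))), wrap(q(wrap(m), m))).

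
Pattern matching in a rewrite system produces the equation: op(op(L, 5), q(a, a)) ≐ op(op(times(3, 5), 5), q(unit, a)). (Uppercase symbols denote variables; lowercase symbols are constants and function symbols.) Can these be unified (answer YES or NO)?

Decompose op/2: op(L, 5) ≐ op(times(3, 5), 5),  q(a, a) ≐ q(unit, a).
Decompose op/2: L ≐ times(3, 5),  5 ≐ 5.
Bind L := times(3, 5); no other remaining equation mentions L.
Delete trivial equation 5 ≐ 5.
Decompose q/2: a ≐ unit,  a ≐ a.
Clash: constants a and unit differ; no unifier exists.

NO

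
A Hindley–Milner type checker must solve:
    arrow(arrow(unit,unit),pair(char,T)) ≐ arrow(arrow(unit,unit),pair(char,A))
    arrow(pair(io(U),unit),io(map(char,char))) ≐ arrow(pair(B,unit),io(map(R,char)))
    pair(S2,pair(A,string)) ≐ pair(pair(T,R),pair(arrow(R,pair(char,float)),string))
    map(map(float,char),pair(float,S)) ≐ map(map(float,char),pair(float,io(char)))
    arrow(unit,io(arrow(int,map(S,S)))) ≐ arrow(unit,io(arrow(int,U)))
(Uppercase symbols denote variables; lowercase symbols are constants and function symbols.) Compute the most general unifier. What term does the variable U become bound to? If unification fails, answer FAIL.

Decompose arrow/2: arrow(unit,unit) ≐ arrow(unit,unit),  pair(char,T) ≐ pair(char,A).
Delete trivial equation arrow(unit,unit) ≐ arrow(unit,unit).
Decompose pair/2: char ≐ char,  T ≐ A.
Delete trivial equation char ≐ char.
Bind T := A; substituting into the one remaining equation that mentions T gives: pair(S2,pair(A,string)) ≐ pair(pair(A,R),pair(arrow(R,pair(char,float)),string)).
Decompose arrow/2: pair(io(U),unit) ≐ pair(B,unit),  io(map(char,char)) ≐ io(map(R,char)).
Decompose pair/2: io(U) ≐ B,  unit ≐ unit.
Bind B := io(U); no other remaining equation mentions B.
Delete trivial equation unit ≐ unit.
Decompose io/1: map(char,char) ≐ map(R,char).
Decompose map/2: char ≐ R,  char ≐ char.
Bind R := char; substituting into the one remaining equation that mentions R gives: pair(S2,pair(A,string)) ≐ pair(pair(A,char),pair(arrow(char,pair(char,float)),string)).
Delete trivial equation char ≐ char.
Decompose pair/2: S2 ≐ pair(A,char),  pair(A,string) ≐ pair(arrow(char,pair(char,float)),string).
Bind S2 := pair(A,char); no other remaining equation mentions S2.
Decompose pair/2: A ≐ arrow(char,pair(char,float)),  string ≐ string.
Bind A := arrow(char,pair(char,float)); no other remaining equation mentions A. Substituting into the earlier bindings gives T := arrow(char,pair(char,float)), S2 := pair(arrow(char,pair(char,float)),char).
Delete trivial equation string ≐ string.
Decompose map/2: map(float,char) ≐ map(float,char),  pair(float,S) ≐ pair(float,io(char)).
Delete trivial equation map(float,char) ≐ map(float,char).
Decompose pair/2: float ≐ float,  S ≐ io(char).
Delete trivial equation float ≐ float.
Bind S := io(char); substituting into the remaining equation gives: arrow(unit,io(arrow(int,map(io(char),io(char))))) ≐ arrow(unit,io(arrow(int,U))).
Decompose arrow/2: unit ≐ unit,  io(arrow(int,map(io(char),io(char)))) ≐ io(arrow(int,U)).
Delete trivial equation unit ≐ unit.
Decompose io/1: arrow(int,map(io(char),io(char))) ≐ arrow(int,U).
Decompose arrow/2: int ≐ int,  map(io(char),io(char)) ≐ U.
Delete trivial equation int ≐ int.
Bind U := map(io(char),io(char)). Substituting into the earlier binding gives B := io(map(io(char),io(char))).
MGU = { T ↦ arrow(char,pair(char,float)), B ↦ io(map(io(char),io(char))), R ↦ char, S2 ↦ pair(arrow(char,pair(char,float)),char), A ↦ arrow(char,pair(char,float)), S ↦ io(char), U ↦ map(io(char),io(char)) }, so U ↦ map(io(char),io(char)).

map(io(char),io(char))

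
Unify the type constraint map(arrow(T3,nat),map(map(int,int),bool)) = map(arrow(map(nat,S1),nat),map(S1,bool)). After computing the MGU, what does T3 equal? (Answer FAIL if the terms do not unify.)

map(nat,map(int,int))

Decompose map/2: arrow(T3,nat) = arrow(map(nat,S1),nat),  map(map(int,int),bool) = map(S1,bool).
Decompose arrow/2: T3 = map(nat,S1),  nat = nat.
Bind T3 := map(nat,S1); no other remaining equation mentions T3.
Delete trivial equation nat = nat.
Decompose map/2: map(int,int) = S1,  bool = bool.
Bind S1 := map(int,int); no other remaining equation mentions S1. Substituting into the earlier binding gives T3 := map(nat,map(int,int)).
Delete trivial equation bool = bool.
MGU = { T3 -> map(nat,map(int,int)), S1 -> map(int,int) }, so T3 -> map(nat,map(int,int)).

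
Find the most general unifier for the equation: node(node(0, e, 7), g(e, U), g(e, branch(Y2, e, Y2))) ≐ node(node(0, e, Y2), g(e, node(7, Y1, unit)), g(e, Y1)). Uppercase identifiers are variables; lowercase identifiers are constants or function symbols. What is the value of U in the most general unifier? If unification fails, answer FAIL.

Decompose node/3: node(0, e, 7) ≐ node(0, e, Y2),  g(e, U) ≐ g(e, node(7, Y1, unit)),  g(e, branch(Y2, e, Y2)) ≐ g(e, Y1).
Decompose node/3: 0 ≐ 0,  e ≐ e,  7 ≐ Y2.
Delete trivial equation 0 ≐ 0.
Delete trivial equation e ≐ e.
Bind Y2 := 7; substituting into the one remaining equation that mentions Y2 gives: g(e, branch(7, e, 7)) ≐ g(e, Y1).
Decompose g/2: e ≐ e,  U ≐ node(7, Y1, unit).
Delete trivial equation e ≐ e.
Bind U := node(7, Y1, unit); no other remaining equation mentions U.
Decompose g/2: e ≐ e,  branch(7, e, 7) ≐ Y1.
Delete trivial equation e ≐ e.
Bind Y1 := branch(7, e, 7). Substituting into the earlier binding gives U := node(7, branch(7, e, 7), unit).
MGU = { Y2 ↦ 7, U ↦ node(7, branch(7, e, 7), unit), Y1 ↦ branch(7, e, 7) }, so U ↦ node(7, branch(7, e, 7), unit).

node(7, branch(7, e, 7), unit)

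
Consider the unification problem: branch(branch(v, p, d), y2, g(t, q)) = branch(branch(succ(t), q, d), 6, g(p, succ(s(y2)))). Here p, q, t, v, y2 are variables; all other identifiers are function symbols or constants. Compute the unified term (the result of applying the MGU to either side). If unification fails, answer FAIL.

Decompose branch/3: branch(v, p, d) = branch(succ(t), q, d),  y2 = 6,  g(t, q) = g(p, succ(s(y2))).
Decompose branch/3: v = succ(t),  p = q,  d = d.
Bind v := succ(t); no other remaining equation mentions v.
Bind p := q; substituting into the one remaining equation that mentions p gives: g(t, q) = g(q, succ(s(y2))).
Delete trivial equation d = d.
Bind y2 := 6; substituting into the remaining equation gives: g(t, q) = g(q, succ(s(6))).
Decompose g/2: t = q,  q = succ(s(6)).
Bind t := q; no other remaining equation mentions t. Substituting into the earlier binding gives v := succ(q).
Bind q := succ(s(6)). Substituting into the earlier bindings gives v := succ(succ(s(6))), p := succ(s(6)), t := succ(s(6)).
Applying the MGU to either side gives branch(branch(succ(succ(s(6))), succ(s(6)), d), 6, g(succ(s(6)), succ(s(6)))).

branch(branch(succ(succ(s(6))), succ(s(6)), d), 6, g(succ(s(6)), succ(s(6))))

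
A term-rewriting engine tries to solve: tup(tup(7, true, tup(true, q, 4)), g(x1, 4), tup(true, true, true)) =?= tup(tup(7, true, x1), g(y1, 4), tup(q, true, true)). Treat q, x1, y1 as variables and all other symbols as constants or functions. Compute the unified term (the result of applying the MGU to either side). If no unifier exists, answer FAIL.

tup(tup(7, true, tup(true, true, 4)), g(tup(true, true, 4), 4), tup(true, true, true))

Decompose tup/3: tup(7, true, tup(true, q, 4)) =?= tup(7, true, x1),  g(x1, 4) =?= g(y1, 4),  tup(true, true, true) =?= tup(q, true, true).
Decompose tup/3: 7 =?= 7,  true =?= true,  tup(true, q, 4) =?= x1.
Delete trivial equation 7 =?= 7.
Delete trivial equation true =?= true.
Bind x1 := tup(true, q, 4); substituting into the one remaining equation that mentions x1 gives: g(tup(true, q, 4), 4) =?= g(y1, 4).
Decompose g/2: tup(true, q, 4) =?= y1,  4 =?= 4.
Bind y1 := tup(true, q, 4); no other remaining equation mentions y1.
Delete trivial equation 4 =?= 4.
Decompose tup/3: true =?= q,  true =?= true,  true =?= true.
Bind q := true; no other remaining equation mentions q. Substituting into the earlier bindings gives x1 := tup(true, true, 4), y1 := tup(true, true, 4).
Delete trivial equation true =?= true.
Delete trivial equation true =?= true.
Applying the MGU to either side gives tup(tup(7, true, tup(true, true, 4)), g(tup(true, true, 4), 4), tup(true, true, true)).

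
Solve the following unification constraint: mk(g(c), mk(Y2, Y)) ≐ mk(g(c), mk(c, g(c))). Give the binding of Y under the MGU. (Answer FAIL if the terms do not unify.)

Decompose mk/2: g(c) ≐ g(c),  mk(Y2, Y) ≐ mk(c, g(c)).
Delete trivial equation g(c) ≐ g(c).
Decompose mk/2: Y2 ≐ c,  Y ≐ g(c).
Bind Y2 := c; no other remaining equation mentions Y2.
Bind Y := g(c).
MGU = { Y2 -> c, Y -> g(c) }, so Y -> g(c).

g(c)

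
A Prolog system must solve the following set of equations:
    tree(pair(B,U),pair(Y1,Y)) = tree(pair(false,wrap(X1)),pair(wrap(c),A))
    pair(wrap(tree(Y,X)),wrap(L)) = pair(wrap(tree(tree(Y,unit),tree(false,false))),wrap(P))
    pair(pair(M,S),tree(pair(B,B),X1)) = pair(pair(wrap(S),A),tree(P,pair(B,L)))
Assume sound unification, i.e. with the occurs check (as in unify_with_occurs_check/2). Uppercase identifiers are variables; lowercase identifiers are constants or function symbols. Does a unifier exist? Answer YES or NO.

Decompose tree/2: pair(B,U) = pair(false,wrap(X1)),  pair(Y1,Y) = pair(wrap(c),A).
Decompose pair/2: B = false,  U = wrap(X1).
Bind B := false; substituting into the one remaining equation that mentions B gives: pair(pair(M,S),tree(pair(false,false),X1)) = pair(pair(wrap(S),A),tree(P,pair(false,L))).
Bind U := wrap(X1); no other remaining equation mentions U.
Decompose pair/2: Y1 = wrap(c),  Y = A.
Bind Y1 := wrap(c); no other remaining equation mentions Y1.
Bind Y := A; substituting into the one remaining equation that mentions Y gives: pair(wrap(tree(A,X)),wrap(L)) = pair(wrap(tree(tree(A,unit),tree(false,false))),wrap(P)).
Decompose pair/2: wrap(tree(A,X)) = wrap(tree(tree(A,unit),tree(false,false))),  wrap(L) = wrap(P).
Decompose wrap/1: tree(A,X) = tree(tree(A,unit),tree(false,false)).
Decompose tree/2: A = tree(A,unit),  X = tree(false,false).
Occurs check fails: A occurs in tree(A,unit); the equation A = tree(A,unit) has no finite solution.

NO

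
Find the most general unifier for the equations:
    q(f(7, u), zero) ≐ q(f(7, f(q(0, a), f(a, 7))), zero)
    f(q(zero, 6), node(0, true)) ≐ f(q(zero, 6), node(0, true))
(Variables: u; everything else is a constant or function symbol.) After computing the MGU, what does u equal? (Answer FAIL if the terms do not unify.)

Decompose q/2: f(7, u) ≐ f(7, f(q(0, a), f(a, 7))),  zero ≐ zero.
Decompose f/2: 7 ≐ 7,  u ≐ f(q(0, a), f(a, 7)).
Delete trivial equation 7 ≐ 7.
Bind u := f(q(0, a), f(a, 7)); no other remaining equation mentions u.
Delete trivial equation zero ≐ zero.
Delete trivial equation f(q(zero, 6), node(0, true)) ≐ f(q(zero, 6), node(0, true)).
MGU = { u := f(q(0, a), f(a, 7)) }, so u := f(q(0, a), f(a, 7)).

f(q(0, a), f(a, 7))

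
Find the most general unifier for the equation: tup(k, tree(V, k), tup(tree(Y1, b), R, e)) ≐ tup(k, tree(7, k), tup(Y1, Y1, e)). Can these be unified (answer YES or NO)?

NO

Decompose tup/3: k ≐ k,  tree(V, k) ≐ tree(7, k),  tup(tree(Y1, b), R, e) ≐ tup(Y1, Y1, e).
Delete trivial equation k ≐ k.
Decompose tree/2: V ≐ 7,  k ≐ k.
Bind V := 7; no other remaining equation mentions V.
Delete trivial equation k ≐ k.
Decompose tup/3: tree(Y1, b) ≐ Y1,  R ≐ Y1,  e ≐ e.
Occurs check fails: Y1 occurs in tree(Y1, b); the equation Y1 ≐ tree(Y1, b) has no finite solution.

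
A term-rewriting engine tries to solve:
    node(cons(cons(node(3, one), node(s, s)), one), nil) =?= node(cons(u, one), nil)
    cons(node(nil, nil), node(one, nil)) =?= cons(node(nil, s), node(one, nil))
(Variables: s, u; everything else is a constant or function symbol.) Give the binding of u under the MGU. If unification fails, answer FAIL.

cons(node(3, one), node(nil, nil))

Decompose node/2: cons(cons(node(3, one), node(s, s)), one) =?= cons(u, one),  nil =?= nil.
Decompose cons/2: cons(node(3, one), node(s, s)) =?= u,  one =?= one.
Bind u := cons(node(3, one), node(s, s)); no other remaining equation mentions u.
Delete trivial equation one =?= one.
Delete trivial equation nil =?= nil.
Decompose cons/2: node(nil, nil) =?= node(nil, s),  node(one, nil) =?= node(one, nil).
Decompose node/2: nil =?= nil,  nil =?= s.
Delete trivial equation nil =?= nil.
Bind s := nil; no other remaining equation mentions s. Substituting into the earlier binding gives u := cons(node(3, one), node(nil, nil)).
Delete trivial equation node(one, nil) =?= node(one, nil).
MGU = { u ↦ cons(node(3, one), node(nil, nil)), s ↦ nil }, so u ↦ cons(node(3, one), node(nil, nil)).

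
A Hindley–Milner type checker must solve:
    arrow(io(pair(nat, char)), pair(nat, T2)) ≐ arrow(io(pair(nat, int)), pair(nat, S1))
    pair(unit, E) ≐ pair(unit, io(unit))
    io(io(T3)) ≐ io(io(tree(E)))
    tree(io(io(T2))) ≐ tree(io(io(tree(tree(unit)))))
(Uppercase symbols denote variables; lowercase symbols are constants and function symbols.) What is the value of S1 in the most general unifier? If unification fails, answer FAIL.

FAIL

Decompose arrow/2: io(pair(nat, char)) ≐ io(pair(nat, int)),  pair(nat, T2) ≐ pair(nat, S1).
Decompose io/1: pair(nat, char) ≐ pair(nat, int).
Decompose pair/2: nat ≐ nat,  char ≐ int.
Delete trivial equation nat ≐ nat.
Clash: constants char and int differ; no unifier exists.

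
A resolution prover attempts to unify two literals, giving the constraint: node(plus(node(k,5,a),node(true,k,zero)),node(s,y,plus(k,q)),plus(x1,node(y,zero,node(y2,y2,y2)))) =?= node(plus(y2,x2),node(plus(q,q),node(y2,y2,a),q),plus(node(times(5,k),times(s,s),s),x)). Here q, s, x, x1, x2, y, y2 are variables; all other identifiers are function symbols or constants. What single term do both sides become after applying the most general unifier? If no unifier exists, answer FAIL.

FAIL

Decompose node/3: plus(node(k,5,a),node(true,k,zero)) =?= plus(y2,x2),  node(s,y,plus(k,q)) =?= node(plus(q,q),node(y2,y2,a),q),  plus(x1,node(y,zero,node(y2,y2,y2))) =?= plus(node(times(5,k),times(s,s),s),x).
Decompose plus/2: node(k,5,a) =?= y2,  node(true,k,zero) =?= x2.
Bind y2 := node(k,5,a); substituting into the 2 remaining equations that mention y2 gives: node(s,y,plus(k,q)) =?= node(plus(q,q),node(node(k,5,a),node(k,5,a),a),q),  plus(x1,node(y,zero,node(node(k,5,a),node(k,5,a),node(k,5,a)))) =?= plus(node(times(5,k),times(s,s),s),x).
Bind x2 := node(true,k,zero); no other remaining equation mentions x2.
Decompose node/3: s =?= plus(q,q),  y =?= node(node(k,5,a),node(k,5,a),a),  plus(k,q) =?= q.
Bind s := plus(q,q); substituting into the one remaining equation that mentions s gives: plus(x1,node(y,zero,node(node(k,5,a),node(k,5,a),node(k,5,a)))) =?= plus(node(times(5,k),times(plus(q,q),plus(q,q)),plus(q,q)),x).
Bind y := node(node(k,5,a),node(k,5,a),a); substituting into the one remaining equation that mentions y gives: plus(x1,node(node(node(k,5,a),node(k,5,a),a),zero,node(node(k,5,a),node(k,5,a),node(k,5,a)))) =?= plus(node(times(5,k),times(plus(q,q),plus(q,q)),plus(q,q)),x).
Occurs check fails: q occurs in plus(k,q); the equation q =?= plus(k,q) has no finite solution.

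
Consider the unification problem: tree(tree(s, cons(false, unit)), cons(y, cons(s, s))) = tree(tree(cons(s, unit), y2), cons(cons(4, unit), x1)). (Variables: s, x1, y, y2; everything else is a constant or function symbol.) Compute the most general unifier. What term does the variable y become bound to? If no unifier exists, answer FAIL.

Decompose tree/2: tree(s, cons(false, unit)) = tree(cons(s, unit), y2),  cons(y, cons(s, s)) = cons(cons(4, unit), x1).
Decompose tree/2: s = cons(s, unit),  cons(false, unit) = y2.
Occurs check fails: s occurs in cons(s, unit); the equation s = cons(s, unit) has no finite solution.

FAIL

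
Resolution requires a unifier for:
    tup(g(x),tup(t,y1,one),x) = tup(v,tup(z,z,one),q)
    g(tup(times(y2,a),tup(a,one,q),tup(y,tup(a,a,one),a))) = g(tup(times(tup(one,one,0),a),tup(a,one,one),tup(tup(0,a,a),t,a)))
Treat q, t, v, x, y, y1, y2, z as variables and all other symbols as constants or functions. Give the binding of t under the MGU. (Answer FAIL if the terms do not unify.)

tup(a,a,one)

Decompose tup/3: g(x) = v,  tup(t,y1,one) = tup(z,z,one),  x = q.
Bind v := g(x); no other remaining equation mentions v.
Decompose tup/3: t = z,  y1 = z,  one = one.
Bind t := z; substituting into the one remaining equation that mentions t gives: g(tup(times(y2,a),tup(a,one,q),tup(y,tup(a,a,one),a))) = g(tup(times(tup(one,one,0),a),tup(a,one,one),tup(tup(0,a,a),z,a))).
Bind y1 := z; no other remaining equation mentions y1.
Delete trivial equation one = one.
Bind x := q; no other remaining equation mentions x. Substituting into the earlier binding gives v := g(q).
Decompose g/1: tup(times(y2,a),tup(a,one,q),tup(y,tup(a,a,one),a)) = tup(times(tup(one,one,0),a),tup(a,one,one),tup(tup(0,a,a),z,a)).
Decompose tup/3: times(y2,a) = times(tup(one,one,0),a),  tup(a,one,q) = tup(a,one,one),  tup(y,tup(a,a,one),a) = tup(tup(0,a,a),z,a).
Decompose times/2: y2 = tup(one,one,0),  a = a.
Bind y2 := tup(one,one,0); no other remaining equation mentions y2.
Delete trivial equation a = a.
Decompose tup/3: a = a,  one = one,  q = one.
Delete trivial equation a = a.
Delete trivial equation one = one.
Bind q := one; no other remaining equation mentions q. Substituting into the earlier bindings gives v := g(one), x := one.
Decompose tup/3: y = tup(0,a,a),  tup(a,a,one) = z,  a = a.
Bind y := tup(0,a,a); no other remaining equation mentions y.
Bind z := tup(a,a,one); no other remaining equation mentions z. Substituting into the earlier bindings gives t := tup(a,a,one), y1 := tup(a,a,one).
Delete trivial equation a = a.
MGU = { v ↦ g(one), t ↦ tup(a,a,one), y1 ↦ tup(a,a,one), x ↦ one, y2 ↦ tup(one,one,0), q ↦ one, y ↦ tup(0,a,a), z ↦ tup(a,a,one) }, so t ↦ tup(a,a,one).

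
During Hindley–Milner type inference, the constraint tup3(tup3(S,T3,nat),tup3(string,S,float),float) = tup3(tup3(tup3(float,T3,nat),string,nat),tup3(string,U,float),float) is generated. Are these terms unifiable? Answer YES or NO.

Decompose tup3/3: tup3(S,T3,nat) = tup3(tup3(float,T3,nat),string,nat),  tup3(string,S,float) = tup3(string,U,float),  float = float.
Decompose tup3/3: S = tup3(float,T3,nat),  T3 = string,  nat = nat.
Bind S := tup3(float,T3,nat); substituting into the one remaining equation that mentions S gives: tup3(string,tup3(float,T3,nat),float) = tup3(string,U,float).
Bind T3 := string; substituting into the one remaining equation that mentions T3 gives: tup3(string,tup3(float,string,nat),float) = tup3(string,U,float). Substituting into the earlier binding gives S := tup3(float,string,nat).
Delete trivial equation nat = nat.
Decompose tup3/3: string = string,  tup3(float,string,nat) = U,  float = float.
Delete trivial equation string = string.
Bind U := tup3(float,string,nat); no other remaining equation mentions U.
Delete trivial equation float = float.
Delete trivial equation float = float.
No equations remain and no clash or occurs-check failure arose, so a unifier exists.

YES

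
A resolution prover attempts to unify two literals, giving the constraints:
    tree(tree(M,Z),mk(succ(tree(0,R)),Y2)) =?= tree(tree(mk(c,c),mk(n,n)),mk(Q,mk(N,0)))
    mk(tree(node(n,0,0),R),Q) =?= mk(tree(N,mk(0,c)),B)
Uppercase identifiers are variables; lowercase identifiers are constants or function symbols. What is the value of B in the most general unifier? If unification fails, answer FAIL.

Decompose tree/2: tree(M,Z) =?= tree(mk(c,c),mk(n,n)),  mk(succ(tree(0,R)),Y2) =?= mk(Q,mk(N,0)).
Decompose tree/2: M =?= mk(c,c),  Z =?= mk(n,n).
Bind M := mk(c,c); no other remaining equation mentions M.
Bind Z := mk(n,n); no other remaining equation mentions Z.
Decompose mk/2: succ(tree(0,R)) =?= Q,  Y2 =?= mk(N,0).
Bind Q := succ(tree(0,R)); substituting into the one remaining equation that mentions Q gives: mk(tree(node(n,0,0),R),succ(tree(0,R))) =?= mk(tree(N,mk(0,c)),B).
Bind Y2 := mk(N,0); no other remaining equation mentions Y2.
Decompose mk/2: tree(node(n,0,0),R) =?= tree(N,mk(0,c)),  succ(tree(0,R)) =?= B.
Decompose tree/2: node(n,0,0) =?= N,  R =?= mk(0,c).
Bind N := node(n,0,0); no other remaining equation mentions N. Substituting into the earlier binding gives Y2 := mk(node(n,0,0),0).
Bind R := mk(0,c); substituting into the remaining equation gives: succ(tree(0,mk(0,c))) =?= B. Substituting into the earlier binding gives Q := succ(tree(0,mk(0,c))).
Bind B := succ(tree(0,mk(0,c))).
MGU = { M := mk(c,c), Z := mk(n,n), Q := succ(tree(0,mk(0,c))), Y2 := mk(node(n,0,0),0), N := node(n,0,0), R := mk(0,c), B := succ(tree(0,mk(0,c))) }, so B := succ(tree(0,mk(0,c))).

succ(tree(0,mk(0,c)))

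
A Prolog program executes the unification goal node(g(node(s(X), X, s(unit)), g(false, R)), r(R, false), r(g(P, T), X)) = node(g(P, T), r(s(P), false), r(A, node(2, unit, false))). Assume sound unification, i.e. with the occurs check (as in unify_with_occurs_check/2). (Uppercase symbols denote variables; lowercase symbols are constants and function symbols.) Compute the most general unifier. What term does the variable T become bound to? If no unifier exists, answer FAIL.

Decompose node/3: g(node(s(X), X, s(unit)), g(false, R)) = g(P, T),  r(R, false) = r(s(P), false),  r(g(P, T), X) = r(A, node(2, unit, false)).
Decompose g/2: node(s(X), X, s(unit)) = P,  g(false, R) = T.
Bind P := node(s(X), X, s(unit)); substituting into the 2 remaining equations that mention P gives: r(R, false) = r(s(node(s(X), X, s(unit))), false),  r(g(node(s(X), X, s(unit)), T), X) = r(A, node(2, unit, false)).
Bind T := g(false, R); substituting into the one remaining equation that mentions T gives: r(g(node(s(X), X, s(unit)), g(false, R)), X) = r(A, node(2, unit, false)).
Decompose r/2: R = s(node(s(X), X, s(unit))),  false = false.
Bind R := s(node(s(X), X, s(unit))); substituting into the one remaining equation that mentions R gives: r(g(node(s(X), X, s(unit)), g(false, s(node(s(X), X, s(unit))))), X) = r(A, node(2, unit, false)). Substituting into the earlier binding gives T := g(false, s(node(s(X), X, s(unit)))).
Delete trivial equation false = false.
Decompose r/2: g(node(s(X), X, s(unit)), g(false, s(node(s(X), X, s(unit))))) = A,  X = node(2, unit, false).
Bind A := g(node(s(X), X, s(unit)), g(false, s(node(s(X), X, s(unit))))); no other remaining equation mentions A.
Bind X := node(2, unit, false). Substituting into the earlier bindings gives P := node(s(node(2, unit, false)), node(2, unit, false), s(unit)), T := g(false, s(node(s(node(2, unit, false)), node(2, unit, false), s(unit)))), R := s(node(s(node(2, unit, false)), node(2, unit, false), s(unit))), A := g(node(s(node(2, unit, false)), node(2, unit, false), s(unit)), g(false, s(node(s(node(2, unit, false)), node(2, unit, false), s(unit))))).
MGU = { P ↦ node(s(node(2, unit, false)), node(2, unit, false), s(unit)), T ↦ g(false, s(node(s(node(2, unit, false)), node(2, unit, false), s(unit)))), R ↦ s(node(s(node(2, unit, false)), node(2, unit, false), s(unit))), A ↦ g(node(s(node(2, unit, false)), node(2, unit, false), s(unit)), g(false, s(node(s(node(2, unit, false)), node(2, unit, false), s(unit))))), X ↦ node(2, unit, false) }, so T ↦ g(false, s(node(s(node(2, unit, false)), node(2, unit, false), s(unit)))).

g(false, s(node(s(node(2, unit, false)), node(2, unit, false), s(unit))))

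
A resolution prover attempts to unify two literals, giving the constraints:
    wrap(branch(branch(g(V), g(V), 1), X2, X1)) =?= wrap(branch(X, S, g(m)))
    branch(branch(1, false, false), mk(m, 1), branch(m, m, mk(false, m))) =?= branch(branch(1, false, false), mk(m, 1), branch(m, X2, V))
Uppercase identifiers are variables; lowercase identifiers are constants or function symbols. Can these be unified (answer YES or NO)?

YES

Decompose wrap/1: branch(branch(g(V), g(V), 1), X2, X1) =?= branch(X, S, g(m)).
Decompose branch/3: branch(g(V), g(V), 1) =?= X,  X2 =?= S,  X1 =?= g(m).
Bind X := branch(g(V), g(V), 1); no other remaining equation mentions X.
Bind X2 := S; substituting into the one remaining equation that mentions X2 gives: branch(branch(1, false, false), mk(m, 1), branch(m, m, mk(false, m))) =?= branch(branch(1, false, false), mk(m, 1), branch(m, S, V)).
Bind X1 := g(m); no other remaining equation mentions X1.
Decompose branch/3: branch(1, false, false) =?= branch(1, false, false),  mk(m, 1) =?= mk(m, 1),  branch(m, m, mk(false, m)) =?= branch(m, S, V).
Delete trivial equation branch(1, false, false) =?= branch(1, false, false).
Delete trivial equation mk(m, 1) =?= mk(m, 1).
Decompose branch/3: m =?= m,  m =?= S,  mk(false, m) =?= V.
Delete trivial equation m =?= m.
Bind S := m; no other remaining equation mentions S. Substituting into the earlier binding gives X2 := m.
Bind V := mk(false, m). Substituting into the earlier binding gives X := branch(g(mk(false, m)), g(mk(false, m)), 1).
No equations remain and no clash or occurs-check failure arose, so a unifier exists.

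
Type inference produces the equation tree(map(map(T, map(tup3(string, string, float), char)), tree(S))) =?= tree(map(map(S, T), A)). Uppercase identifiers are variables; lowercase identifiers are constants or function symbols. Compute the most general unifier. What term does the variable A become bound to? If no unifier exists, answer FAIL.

Decompose tree/1: map(map(T, map(tup3(string, string, float), char)), tree(S)) =?= map(map(S, T), A).
Decompose map/2: map(T, map(tup3(string, string, float), char)) =?= map(S, T),  tree(S) =?= A.
Decompose map/2: T =?= S,  map(tup3(string, string, float), char) =?= T.
Bind T := S; substituting into the one remaining equation that mentions T gives: map(tup3(string, string, float), char) =?= S.
Bind S := map(tup3(string, string, float), char); substituting into the remaining equation gives: tree(map(tup3(string, string, float), char)) =?= A. Substituting into the earlier binding gives T := map(tup3(string, string, float), char).
Bind A := tree(map(tup3(string, string, float), char)).
MGU = { T := map(tup3(string, string, float), char), S := map(tup3(string, string, float), char), A := tree(map(tup3(string, string, float), char)) }, so A := tree(map(tup3(string, string, float), char)).

tree(map(tup3(string, string, float), char))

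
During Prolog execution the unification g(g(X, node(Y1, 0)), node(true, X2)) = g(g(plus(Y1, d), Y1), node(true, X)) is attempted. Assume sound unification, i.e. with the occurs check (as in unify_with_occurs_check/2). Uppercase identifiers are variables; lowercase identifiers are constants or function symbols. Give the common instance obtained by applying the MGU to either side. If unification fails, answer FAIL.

Decompose g/2: g(X, node(Y1, 0)) = g(plus(Y1, d), Y1),  node(true, X2) = node(true, X).
Decompose g/2: X = plus(Y1, d),  node(Y1, 0) = Y1.
Bind X := plus(Y1, d); substituting into the one remaining equation that mentions X gives: node(true, X2) = node(true, plus(Y1, d)).
Occurs check fails: Y1 occurs in node(Y1, 0); the equation Y1 = node(Y1, 0) has no finite solution.

FAIL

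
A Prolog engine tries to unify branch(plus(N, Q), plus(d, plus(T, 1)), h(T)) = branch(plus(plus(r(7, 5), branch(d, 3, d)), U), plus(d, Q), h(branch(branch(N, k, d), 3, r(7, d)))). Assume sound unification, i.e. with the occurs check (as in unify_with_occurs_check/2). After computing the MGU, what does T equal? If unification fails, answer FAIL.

branch(branch(plus(r(7, 5), branch(d, 3, d)), k, d), 3, r(7, d))

Decompose branch/3: plus(N, Q) = plus(plus(r(7, 5), branch(d, 3, d)), U),  plus(d, plus(T, 1)) = plus(d, Q),  h(T) = h(branch(branch(N, k, d), 3, r(7, d))).
Decompose plus/2: N = plus(r(7, 5), branch(d, 3, d)),  Q = U.
Bind N := plus(r(7, 5), branch(d, 3, d)); substituting into the one remaining equation that mentions N gives: h(T) = h(branch(branch(plus(r(7, 5), branch(d, 3, d)), k, d), 3, r(7, d))).
Bind Q := U; substituting into the one remaining equation that mentions Q gives: plus(d, plus(T, 1)) = plus(d, U).
Decompose plus/2: d = d,  plus(T, 1) = U.
Delete trivial equation d = d.
Bind U := plus(T, 1); no other remaining equation mentions U. Substituting into the earlier binding gives Q := plus(T, 1).
Decompose h/1: T = branch(branch(plus(r(7, 5), branch(d, 3, d)), k, d), 3, r(7, d)).
Bind T := branch(branch(plus(r(7, 5), branch(d, 3, d)), k, d), 3, r(7, d)). Substituting into the earlier bindings gives Q := plus(branch(branch(plus(r(7, 5), branch(d, 3, d)), k, d), 3, r(7, d)), 1), U := plus(branch(branch(plus(r(7, 5), branch(d, 3, d)), k, d), 3, r(7, d)), 1).
MGU = { N = plus(r(7, 5), branch(d, 3, d)), Q = plus(branch(branch(plus(r(7, 5), branch(d, 3, d)), k, d), 3, r(7, d)), 1), U = plus(branch(branch(plus(r(7, 5), branch(d, 3, d)), k, d), 3, r(7, d)), 1), T = branch(branch(plus(r(7, 5), branch(d, 3, d)), k, d), 3, r(7, d)) }, so T = branch(branch(plus(r(7, 5), branch(d, 3, d)), k, d), 3, r(7, d)).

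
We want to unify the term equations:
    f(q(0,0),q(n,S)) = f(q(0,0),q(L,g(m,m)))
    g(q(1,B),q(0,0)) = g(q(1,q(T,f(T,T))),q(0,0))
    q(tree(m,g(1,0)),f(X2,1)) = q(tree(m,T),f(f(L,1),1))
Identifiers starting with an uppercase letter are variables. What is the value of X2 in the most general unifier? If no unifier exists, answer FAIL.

f(n,1)

Decompose f/2: q(0,0) = q(0,0),  q(n,S) = q(L,g(m,m)).
Delete trivial equation q(0,0) = q(0,0).
Decompose q/2: n = L,  S = g(m,m).
Bind L := n; substituting into the one remaining equation that mentions L gives: q(tree(m,g(1,0)),f(X2,1)) = q(tree(m,T),f(f(n,1),1)).
Bind S := g(m,m); no other remaining equation mentions S.
Decompose g/2: q(1,B) = q(1,q(T,f(T,T))),  q(0,0) = q(0,0).
Decompose q/2: 1 = 1,  B = q(T,f(T,T)).
Delete trivial equation 1 = 1.
Bind B := q(T,f(T,T)); no other remaining equation mentions B.
Delete trivial equation q(0,0) = q(0,0).
Decompose q/2: tree(m,g(1,0)) = tree(m,T),  f(X2,1) = f(f(n,1),1).
Decompose tree/2: m = m,  g(1,0) = T.
Delete trivial equation m = m.
Bind T := g(1,0); no other remaining equation mentions T. Substituting into the earlier binding gives B := q(g(1,0),f(g(1,0),g(1,0))).
Decompose f/2: X2 = f(n,1),  1 = 1.
Bind X2 := f(n,1); no other remaining equation mentions X2.
Delete trivial equation 1 = 1.
MGU = { L := n, S := g(m,m), B := q(g(1,0),f(g(1,0),g(1,0))), T := g(1,0), X2 := f(n,1) }, so X2 := f(n,1).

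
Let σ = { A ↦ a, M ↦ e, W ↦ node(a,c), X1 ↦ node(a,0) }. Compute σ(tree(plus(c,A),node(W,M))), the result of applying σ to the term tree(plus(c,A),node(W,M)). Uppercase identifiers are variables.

Replace each occurrence of A with a.
Replace each occurrence of M with e.
Replace each occurrence of W with node(a,c).
Result: tree(plus(c,a),node(node(a,c),e)).

tree(plus(c,a),node(node(a,c),e))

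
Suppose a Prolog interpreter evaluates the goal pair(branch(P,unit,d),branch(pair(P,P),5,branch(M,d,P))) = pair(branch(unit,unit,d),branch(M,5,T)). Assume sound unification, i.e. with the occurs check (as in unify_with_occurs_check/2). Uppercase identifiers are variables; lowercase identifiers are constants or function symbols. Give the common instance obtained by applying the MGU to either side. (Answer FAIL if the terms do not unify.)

Decompose pair/2: branch(P,unit,d) = branch(unit,unit,d),  branch(pair(P,P),5,branch(M,d,P)) = branch(M,5,T).
Decompose branch/3: P = unit,  unit = unit,  d = d.
Bind P := unit; substituting into the one remaining equation that mentions P gives: branch(pair(unit,unit),5,branch(M,d,unit)) = branch(M,5,T).
Delete trivial equation unit = unit.
Delete trivial equation d = d.
Decompose branch/3: pair(unit,unit) = M,  5 = 5,  branch(M,d,unit) = T.
Bind M := pair(unit,unit); substituting into the one remaining equation that mentions M gives: branch(pair(unit,unit),d,unit) = T.
Delete trivial equation 5 = 5.
Bind T := branch(pair(unit,unit),d,unit).
Applying the MGU to either side gives pair(branch(unit,unit,d),branch(pair(unit,unit),5,branch(pair(unit,unit),d,unit))).

pair(branch(unit,unit,d),branch(pair(unit,unit),5,branch(pair(unit,unit),d,unit)))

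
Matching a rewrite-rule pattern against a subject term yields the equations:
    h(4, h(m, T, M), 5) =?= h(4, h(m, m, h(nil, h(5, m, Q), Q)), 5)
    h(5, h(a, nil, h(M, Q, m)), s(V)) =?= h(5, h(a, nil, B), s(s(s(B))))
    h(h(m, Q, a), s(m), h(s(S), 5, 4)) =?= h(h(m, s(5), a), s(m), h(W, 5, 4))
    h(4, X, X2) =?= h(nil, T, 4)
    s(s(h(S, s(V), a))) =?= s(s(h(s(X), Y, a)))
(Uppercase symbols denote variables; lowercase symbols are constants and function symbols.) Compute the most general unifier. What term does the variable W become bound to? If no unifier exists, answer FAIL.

FAIL

Decompose h/3: 4 =?= 4,  h(m, T, M) =?= h(m, m, h(nil, h(5, m, Q), Q)),  5 =?= 5.
Delete trivial equation 4 =?= 4.
Decompose h/3: m =?= m,  T =?= m,  M =?= h(nil, h(5, m, Q), Q).
Delete trivial equation m =?= m.
Bind T := m; substituting into the one remaining equation that mentions T gives: h(4, X, X2) =?= h(nil, m, 4).
Bind M := h(nil, h(5, m, Q), Q); substituting into the one remaining equation that mentions M gives: h(5, h(a, nil, h(h(nil, h(5, m, Q), Q), Q, m)), s(V)) =?= h(5, h(a, nil, B), s(s(s(B)))).
Delete trivial equation 5 =?= 5.
Decompose h/3: 5 =?= 5,  h(a, nil, h(h(nil, h(5, m, Q), Q), Q, m)) =?= h(a, nil, B),  s(V) =?= s(s(s(B))).
Delete trivial equation 5 =?= 5.
Decompose h/3: a =?= a,  nil =?= nil,  h(h(nil, h(5, m, Q), Q), Q, m) =?= B.
Delete trivial equation a =?= a.
Delete trivial equation nil =?= nil.
Bind B := h(h(nil, h(5, m, Q), Q), Q, m); substituting into the one remaining equation that mentions B gives: s(V) =?= s(s(s(h(h(nil, h(5, m, Q), Q), Q, m)))).
Decompose s/1: V =?= s(s(h(h(nil, h(5, m, Q), Q), Q, m))).
Bind V := s(s(h(h(nil, h(5, m, Q), Q), Q, m))); substituting into the one remaining equation that mentions V gives: s(s(h(S, s(s(s(h(h(nil, h(5, m, Q), Q), Q, m)))), a))) =?= s(s(h(s(X), Y, a))).
Decompose h/3: h(m, Q, a) =?= h(m, s(5), a),  s(m) =?= s(m),  h(s(S), 5, 4) =?= h(W, 5, 4).
Decompose h/3: m =?= m,  Q =?= s(5),  a =?= a.
Delete trivial equation m =?= m.
Bind Q := s(5); substituting into the one remaining equation that mentions Q gives: s(s(h(S, s(s(s(h(h(nil, h(5, m, s(5)), s(5)), s(5), m)))), a))) =?= s(s(h(s(X), Y, a))). Substituting into the earlier bindings gives M := h(nil, h(5, m, s(5)), s(5)), B := h(h(nil, h(5, m, s(5)), s(5)), s(5), m), V := s(s(h(h(nil, h(5, m, s(5)), s(5)), s(5), m))).
Delete trivial equation a =?= a.
Delete trivial equation s(m) =?= s(m).
Decompose h/3: s(S) =?= W,  5 =?= 5,  4 =?= 4.
Bind W := s(S); no other remaining equation mentions W.
Delete trivial equation 5 =?= 5.
Delete trivial equation 4 =?= 4.
Decompose h/3: 4 =?= nil,  X =?= m,  X2 =?= 4.
Clash: constants 4 and nil differ; no unifier exists.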